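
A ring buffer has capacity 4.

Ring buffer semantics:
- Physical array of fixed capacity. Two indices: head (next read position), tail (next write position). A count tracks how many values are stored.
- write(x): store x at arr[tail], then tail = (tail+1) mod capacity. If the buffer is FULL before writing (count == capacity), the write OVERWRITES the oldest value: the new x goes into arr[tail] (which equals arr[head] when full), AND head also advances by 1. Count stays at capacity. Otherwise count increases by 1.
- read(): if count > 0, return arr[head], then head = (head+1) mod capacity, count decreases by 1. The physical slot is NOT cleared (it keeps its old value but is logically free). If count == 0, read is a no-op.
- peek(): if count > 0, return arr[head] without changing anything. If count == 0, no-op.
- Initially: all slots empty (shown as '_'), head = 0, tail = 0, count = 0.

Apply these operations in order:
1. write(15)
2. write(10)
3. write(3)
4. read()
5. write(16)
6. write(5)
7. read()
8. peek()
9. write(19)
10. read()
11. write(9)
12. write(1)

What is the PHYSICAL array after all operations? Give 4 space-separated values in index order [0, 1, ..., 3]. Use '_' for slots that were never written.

Answer: 5 19 9 1

Derivation:
After op 1 (write(15)): arr=[15 _ _ _] head=0 tail=1 count=1
After op 2 (write(10)): arr=[15 10 _ _] head=0 tail=2 count=2
After op 3 (write(3)): arr=[15 10 3 _] head=0 tail=3 count=3
After op 4 (read()): arr=[15 10 3 _] head=1 tail=3 count=2
After op 5 (write(16)): arr=[15 10 3 16] head=1 tail=0 count=3
After op 6 (write(5)): arr=[5 10 3 16] head=1 tail=1 count=4
After op 7 (read()): arr=[5 10 3 16] head=2 tail=1 count=3
After op 8 (peek()): arr=[5 10 3 16] head=2 tail=1 count=3
After op 9 (write(19)): arr=[5 19 3 16] head=2 tail=2 count=4
After op 10 (read()): arr=[5 19 3 16] head=3 tail=2 count=3
After op 11 (write(9)): arr=[5 19 9 16] head=3 tail=3 count=4
After op 12 (write(1)): arr=[5 19 9 1] head=0 tail=0 count=4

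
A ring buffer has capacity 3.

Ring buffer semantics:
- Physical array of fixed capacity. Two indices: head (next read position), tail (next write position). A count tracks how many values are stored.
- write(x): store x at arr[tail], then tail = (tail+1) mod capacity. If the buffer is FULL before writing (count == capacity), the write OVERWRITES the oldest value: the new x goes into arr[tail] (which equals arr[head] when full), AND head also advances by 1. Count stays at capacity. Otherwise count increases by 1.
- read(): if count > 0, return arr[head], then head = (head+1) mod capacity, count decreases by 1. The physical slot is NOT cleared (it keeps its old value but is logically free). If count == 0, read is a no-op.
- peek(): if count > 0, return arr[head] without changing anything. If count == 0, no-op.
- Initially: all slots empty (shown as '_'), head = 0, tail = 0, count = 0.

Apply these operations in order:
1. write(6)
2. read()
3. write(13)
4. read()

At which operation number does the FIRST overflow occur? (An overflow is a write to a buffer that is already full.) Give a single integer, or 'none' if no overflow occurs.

Answer: none

Derivation:
After op 1 (write(6)): arr=[6 _ _] head=0 tail=1 count=1
After op 2 (read()): arr=[6 _ _] head=1 tail=1 count=0
After op 3 (write(13)): arr=[6 13 _] head=1 tail=2 count=1
After op 4 (read()): arr=[6 13 _] head=2 tail=2 count=0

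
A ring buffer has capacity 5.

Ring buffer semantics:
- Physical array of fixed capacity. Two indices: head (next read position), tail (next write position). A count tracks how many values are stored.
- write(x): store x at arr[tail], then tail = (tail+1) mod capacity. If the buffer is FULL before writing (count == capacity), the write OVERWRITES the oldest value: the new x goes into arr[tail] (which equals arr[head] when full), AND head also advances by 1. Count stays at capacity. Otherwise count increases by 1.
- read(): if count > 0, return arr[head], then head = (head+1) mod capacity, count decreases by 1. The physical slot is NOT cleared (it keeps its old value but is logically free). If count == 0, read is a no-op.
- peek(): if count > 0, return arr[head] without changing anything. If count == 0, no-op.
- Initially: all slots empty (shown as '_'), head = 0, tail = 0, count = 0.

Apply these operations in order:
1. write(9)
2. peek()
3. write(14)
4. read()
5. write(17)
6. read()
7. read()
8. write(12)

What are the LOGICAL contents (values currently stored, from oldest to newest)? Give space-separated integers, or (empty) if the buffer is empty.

Answer: 12

Derivation:
After op 1 (write(9)): arr=[9 _ _ _ _] head=0 tail=1 count=1
After op 2 (peek()): arr=[9 _ _ _ _] head=0 tail=1 count=1
After op 3 (write(14)): arr=[9 14 _ _ _] head=0 tail=2 count=2
After op 4 (read()): arr=[9 14 _ _ _] head=1 tail=2 count=1
After op 5 (write(17)): arr=[9 14 17 _ _] head=1 tail=3 count=2
After op 6 (read()): arr=[9 14 17 _ _] head=2 tail=3 count=1
After op 7 (read()): arr=[9 14 17 _ _] head=3 tail=3 count=0
After op 8 (write(12)): arr=[9 14 17 12 _] head=3 tail=4 count=1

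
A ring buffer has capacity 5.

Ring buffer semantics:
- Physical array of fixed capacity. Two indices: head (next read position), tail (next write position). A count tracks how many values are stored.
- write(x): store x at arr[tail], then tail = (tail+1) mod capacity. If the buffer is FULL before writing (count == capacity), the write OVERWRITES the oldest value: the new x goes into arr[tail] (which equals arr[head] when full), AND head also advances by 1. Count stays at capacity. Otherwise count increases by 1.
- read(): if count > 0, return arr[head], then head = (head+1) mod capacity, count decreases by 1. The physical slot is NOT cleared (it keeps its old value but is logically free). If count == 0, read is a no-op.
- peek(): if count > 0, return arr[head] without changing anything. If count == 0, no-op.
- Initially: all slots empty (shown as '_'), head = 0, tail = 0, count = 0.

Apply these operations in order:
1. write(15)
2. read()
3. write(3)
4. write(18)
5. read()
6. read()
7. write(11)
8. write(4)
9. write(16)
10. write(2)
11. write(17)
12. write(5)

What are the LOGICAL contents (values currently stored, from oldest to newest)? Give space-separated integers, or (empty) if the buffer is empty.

Answer: 4 16 2 17 5

Derivation:
After op 1 (write(15)): arr=[15 _ _ _ _] head=0 tail=1 count=1
After op 2 (read()): arr=[15 _ _ _ _] head=1 tail=1 count=0
After op 3 (write(3)): arr=[15 3 _ _ _] head=1 tail=2 count=1
After op 4 (write(18)): arr=[15 3 18 _ _] head=1 tail=3 count=2
After op 5 (read()): arr=[15 3 18 _ _] head=2 tail=3 count=1
After op 6 (read()): arr=[15 3 18 _ _] head=3 tail=3 count=0
After op 7 (write(11)): arr=[15 3 18 11 _] head=3 tail=4 count=1
After op 8 (write(4)): arr=[15 3 18 11 4] head=3 tail=0 count=2
After op 9 (write(16)): arr=[16 3 18 11 4] head=3 tail=1 count=3
After op 10 (write(2)): arr=[16 2 18 11 4] head=3 tail=2 count=4
After op 11 (write(17)): arr=[16 2 17 11 4] head=3 tail=3 count=5
After op 12 (write(5)): arr=[16 2 17 5 4] head=4 tail=4 count=5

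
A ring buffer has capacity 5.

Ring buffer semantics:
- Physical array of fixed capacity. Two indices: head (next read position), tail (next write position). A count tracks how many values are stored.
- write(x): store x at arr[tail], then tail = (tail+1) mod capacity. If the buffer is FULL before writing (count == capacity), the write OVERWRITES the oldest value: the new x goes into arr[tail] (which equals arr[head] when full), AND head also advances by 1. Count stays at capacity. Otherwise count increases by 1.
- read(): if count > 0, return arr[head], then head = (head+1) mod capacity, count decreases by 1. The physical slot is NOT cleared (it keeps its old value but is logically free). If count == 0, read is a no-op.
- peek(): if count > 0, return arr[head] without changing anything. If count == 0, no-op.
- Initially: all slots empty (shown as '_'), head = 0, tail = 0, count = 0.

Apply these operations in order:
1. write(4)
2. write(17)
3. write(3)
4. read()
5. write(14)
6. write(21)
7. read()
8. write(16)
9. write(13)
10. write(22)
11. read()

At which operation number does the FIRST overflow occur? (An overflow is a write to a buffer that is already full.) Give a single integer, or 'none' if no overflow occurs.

After op 1 (write(4)): arr=[4 _ _ _ _] head=0 tail=1 count=1
After op 2 (write(17)): arr=[4 17 _ _ _] head=0 tail=2 count=2
After op 3 (write(3)): arr=[4 17 3 _ _] head=0 tail=3 count=3
After op 4 (read()): arr=[4 17 3 _ _] head=1 tail=3 count=2
After op 5 (write(14)): arr=[4 17 3 14 _] head=1 tail=4 count=3
After op 6 (write(21)): arr=[4 17 3 14 21] head=1 tail=0 count=4
After op 7 (read()): arr=[4 17 3 14 21] head=2 tail=0 count=3
After op 8 (write(16)): arr=[16 17 3 14 21] head=2 tail=1 count=4
After op 9 (write(13)): arr=[16 13 3 14 21] head=2 tail=2 count=5
After op 10 (write(22)): arr=[16 13 22 14 21] head=3 tail=3 count=5
After op 11 (read()): arr=[16 13 22 14 21] head=4 tail=3 count=4

Answer: 10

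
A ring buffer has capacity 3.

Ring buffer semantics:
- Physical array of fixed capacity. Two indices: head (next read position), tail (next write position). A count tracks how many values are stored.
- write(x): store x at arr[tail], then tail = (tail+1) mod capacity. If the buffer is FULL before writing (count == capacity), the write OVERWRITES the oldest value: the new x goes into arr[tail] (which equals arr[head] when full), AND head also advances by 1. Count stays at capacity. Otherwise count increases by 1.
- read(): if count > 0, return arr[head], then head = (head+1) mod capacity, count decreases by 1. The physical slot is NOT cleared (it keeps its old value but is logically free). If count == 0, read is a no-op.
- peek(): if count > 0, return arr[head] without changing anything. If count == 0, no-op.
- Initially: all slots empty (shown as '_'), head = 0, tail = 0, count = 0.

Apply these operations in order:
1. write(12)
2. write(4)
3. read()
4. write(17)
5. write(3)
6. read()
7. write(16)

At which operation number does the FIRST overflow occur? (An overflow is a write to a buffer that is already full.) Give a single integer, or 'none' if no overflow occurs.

Answer: none

Derivation:
After op 1 (write(12)): arr=[12 _ _] head=0 tail=1 count=1
After op 2 (write(4)): arr=[12 4 _] head=0 tail=2 count=2
After op 3 (read()): arr=[12 4 _] head=1 tail=2 count=1
After op 4 (write(17)): arr=[12 4 17] head=1 tail=0 count=2
After op 5 (write(3)): arr=[3 4 17] head=1 tail=1 count=3
After op 6 (read()): arr=[3 4 17] head=2 tail=1 count=2
After op 7 (write(16)): arr=[3 16 17] head=2 tail=2 count=3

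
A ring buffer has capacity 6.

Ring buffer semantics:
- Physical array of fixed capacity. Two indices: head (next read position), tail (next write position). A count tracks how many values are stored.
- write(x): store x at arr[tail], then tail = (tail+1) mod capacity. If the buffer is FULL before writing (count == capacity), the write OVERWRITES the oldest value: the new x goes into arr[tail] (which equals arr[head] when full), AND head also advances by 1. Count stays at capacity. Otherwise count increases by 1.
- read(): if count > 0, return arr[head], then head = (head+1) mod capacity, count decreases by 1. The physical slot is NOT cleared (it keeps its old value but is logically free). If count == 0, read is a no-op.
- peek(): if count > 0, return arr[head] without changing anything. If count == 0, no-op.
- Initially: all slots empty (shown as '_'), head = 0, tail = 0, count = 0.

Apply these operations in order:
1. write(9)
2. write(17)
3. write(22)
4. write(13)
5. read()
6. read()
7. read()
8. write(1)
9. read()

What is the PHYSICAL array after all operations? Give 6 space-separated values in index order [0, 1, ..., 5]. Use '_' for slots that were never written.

After op 1 (write(9)): arr=[9 _ _ _ _ _] head=0 tail=1 count=1
After op 2 (write(17)): arr=[9 17 _ _ _ _] head=0 tail=2 count=2
After op 3 (write(22)): arr=[9 17 22 _ _ _] head=0 tail=3 count=3
After op 4 (write(13)): arr=[9 17 22 13 _ _] head=0 tail=4 count=4
After op 5 (read()): arr=[9 17 22 13 _ _] head=1 tail=4 count=3
After op 6 (read()): arr=[9 17 22 13 _ _] head=2 tail=4 count=2
After op 7 (read()): arr=[9 17 22 13 _ _] head=3 tail=4 count=1
After op 8 (write(1)): arr=[9 17 22 13 1 _] head=3 tail=5 count=2
After op 9 (read()): arr=[9 17 22 13 1 _] head=4 tail=5 count=1

Answer: 9 17 22 13 1 _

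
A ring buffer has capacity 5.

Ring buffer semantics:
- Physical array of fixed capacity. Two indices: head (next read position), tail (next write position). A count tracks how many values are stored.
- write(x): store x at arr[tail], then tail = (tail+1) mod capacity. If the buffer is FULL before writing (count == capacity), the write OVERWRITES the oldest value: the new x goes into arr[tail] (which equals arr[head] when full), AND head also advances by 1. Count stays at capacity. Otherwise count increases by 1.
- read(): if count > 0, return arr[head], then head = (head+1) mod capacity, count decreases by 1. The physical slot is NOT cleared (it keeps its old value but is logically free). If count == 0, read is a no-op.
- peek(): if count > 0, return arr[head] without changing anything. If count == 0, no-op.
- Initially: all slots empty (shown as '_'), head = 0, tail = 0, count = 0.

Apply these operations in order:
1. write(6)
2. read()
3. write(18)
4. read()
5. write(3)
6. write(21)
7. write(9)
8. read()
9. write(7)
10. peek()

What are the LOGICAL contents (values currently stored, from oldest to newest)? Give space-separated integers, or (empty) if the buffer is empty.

After op 1 (write(6)): arr=[6 _ _ _ _] head=0 tail=1 count=1
After op 2 (read()): arr=[6 _ _ _ _] head=1 tail=1 count=0
After op 3 (write(18)): arr=[6 18 _ _ _] head=1 tail=2 count=1
After op 4 (read()): arr=[6 18 _ _ _] head=2 tail=2 count=0
After op 5 (write(3)): arr=[6 18 3 _ _] head=2 tail=3 count=1
After op 6 (write(21)): arr=[6 18 3 21 _] head=2 tail=4 count=2
After op 7 (write(9)): arr=[6 18 3 21 9] head=2 tail=0 count=3
After op 8 (read()): arr=[6 18 3 21 9] head=3 tail=0 count=2
After op 9 (write(7)): arr=[7 18 3 21 9] head=3 tail=1 count=3
After op 10 (peek()): arr=[7 18 3 21 9] head=3 tail=1 count=3

Answer: 21 9 7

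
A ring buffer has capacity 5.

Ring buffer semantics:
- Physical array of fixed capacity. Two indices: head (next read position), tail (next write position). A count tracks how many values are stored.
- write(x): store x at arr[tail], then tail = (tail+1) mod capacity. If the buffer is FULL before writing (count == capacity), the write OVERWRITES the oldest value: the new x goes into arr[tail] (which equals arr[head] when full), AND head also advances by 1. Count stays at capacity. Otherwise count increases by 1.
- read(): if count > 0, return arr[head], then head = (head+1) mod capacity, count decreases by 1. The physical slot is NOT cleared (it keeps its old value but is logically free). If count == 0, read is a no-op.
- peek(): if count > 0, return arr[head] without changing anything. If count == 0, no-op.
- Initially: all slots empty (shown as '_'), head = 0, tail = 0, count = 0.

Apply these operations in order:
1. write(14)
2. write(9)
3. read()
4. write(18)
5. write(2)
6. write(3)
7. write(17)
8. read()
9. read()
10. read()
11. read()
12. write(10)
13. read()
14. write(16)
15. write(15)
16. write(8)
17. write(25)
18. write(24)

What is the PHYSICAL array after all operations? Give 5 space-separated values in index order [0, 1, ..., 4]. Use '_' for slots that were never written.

Answer: 25 24 16 15 8

Derivation:
After op 1 (write(14)): arr=[14 _ _ _ _] head=0 tail=1 count=1
After op 2 (write(9)): arr=[14 9 _ _ _] head=0 tail=2 count=2
After op 3 (read()): arr=[14 9 _ _ _] head=1 tail=2 count=1
After op 4 (write(18)): arr=[14 9 18 _ _] head=1 tail=3 count=2
After op 5 (write(2)): arr=[14 9 18 2 _] head=1 tail=4 count=3
After op 6 (write(3)): arr=[14 9 18 2 3] head=1 tail=0 count=4
After op 7 (write(17)): arr=[17 9 18 2 3] head=1 tail=1 count=5
After op 8 (read()): arr=[17 9 18 2 3] head=2 tail=1 count=4
After op 9 (read()): arr=[17 9 18 2 3] head=3 tail=1 count=3
After op 10 (read()): arr=[17 9 18 2 3] head=4 tail=1 count=2
After op 11 (read()): arr=[17 9 18 2 3] head=0 tail=1 count=1
After op 12 (write(10)): arr=[17 10 18 2 3] head=0 tail=2 count=2
After op 13 (read()): arr=[17 10 18 2 3] head=1 tail=2 count=1
After op 14 (write(16)): arr=[17 10 16 2 3] head=1 tail=3 count=2
After op 15 (write(15)): arr=[17 10 16 15 3] head=1 tail=4 count=3
After op 16 (write(8)): arr=[17 10 16 15 8] head=1 tail=0 count=4
After op 17 (write(25)): arr=[25 10 16 15 8] head=1 tail=1 count=5
After op 18 (write(24)): arr=[25 24 16 15 8] head=2 tail=2 count=5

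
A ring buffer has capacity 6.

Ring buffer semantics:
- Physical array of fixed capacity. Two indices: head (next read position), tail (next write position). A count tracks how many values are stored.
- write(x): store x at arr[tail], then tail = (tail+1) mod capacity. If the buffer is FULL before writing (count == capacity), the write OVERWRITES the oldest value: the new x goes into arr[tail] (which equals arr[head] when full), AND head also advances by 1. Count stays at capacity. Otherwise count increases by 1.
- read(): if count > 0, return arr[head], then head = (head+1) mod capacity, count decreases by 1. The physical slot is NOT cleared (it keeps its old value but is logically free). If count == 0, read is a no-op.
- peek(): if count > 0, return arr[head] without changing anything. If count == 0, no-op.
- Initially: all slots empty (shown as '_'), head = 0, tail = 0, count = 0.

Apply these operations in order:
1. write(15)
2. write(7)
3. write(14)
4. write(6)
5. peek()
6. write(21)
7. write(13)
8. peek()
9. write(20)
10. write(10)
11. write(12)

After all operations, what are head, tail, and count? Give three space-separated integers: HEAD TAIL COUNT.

Answer: 3 3 6

Derivation:
After op 1 (write(15)): arr=[15 _ _ _ _ _] head=0 tail=1 count=1
After op 2 (write(7)): arr=[15 7 _ _ _ _] head=0 tail=2 count=2
After op 3 (write(14)): arr=[15 7 14 _ _ _] head=0 tail=3 count=3
After op 4 (write(6)): arr=[15 7 14 6 _ _] head=0 tail=4 count=4
After op 5 (peek()): arr=[15 7 14 6 _ _] head=0 tail=4 count=4
After op 6 (write(21)): arr=[15 7 14 6 21 _] head=0 tail=5 count=5
After op 7 (write(13)): arr=[15 7 14 6 21 13] head=0 tail=0 count=6
After op 8 (peek()): arr=[15 7 14 6 21 13] head=0 tail=0 count=6
After op 9 (write(20)): arr=[20 7 14 6 21 13] head=1 tail=1 count=6
After op 10 (write(10)): arr=[20 10 14 6 21 13] head=2 tail=2 count=6
After op 11 (write(12)): arr=[20 10 12 6 21 13] head=3 tail=3 count=6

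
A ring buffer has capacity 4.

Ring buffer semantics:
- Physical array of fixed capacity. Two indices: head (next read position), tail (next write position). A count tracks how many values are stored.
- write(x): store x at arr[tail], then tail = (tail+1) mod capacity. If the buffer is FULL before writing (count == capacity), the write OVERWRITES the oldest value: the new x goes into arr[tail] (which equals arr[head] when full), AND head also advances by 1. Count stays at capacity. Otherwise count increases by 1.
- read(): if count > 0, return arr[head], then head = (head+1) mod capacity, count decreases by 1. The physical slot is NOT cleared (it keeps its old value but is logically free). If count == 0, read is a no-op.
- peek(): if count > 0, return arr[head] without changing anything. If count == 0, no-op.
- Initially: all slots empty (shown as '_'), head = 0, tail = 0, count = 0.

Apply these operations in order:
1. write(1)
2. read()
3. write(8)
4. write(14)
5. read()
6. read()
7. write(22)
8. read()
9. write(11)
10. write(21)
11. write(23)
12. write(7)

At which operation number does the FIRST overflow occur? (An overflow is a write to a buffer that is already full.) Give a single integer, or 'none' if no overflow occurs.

Answer: none

Derivation:
After op 1 (write(1)): arr=[1 _ _ _] head=0 tail=1 count=1
After op 2 (read()): arr=[1 _ _ _] head=1 tail=1 count=0
After op 3 (write(8)): arr=[1 8 _ _] head=1 tail=2 count=1
After op 4 (write(14)): arr=[1 8 14 _] head=1 tail=3 count=2
After op 5 (read()): arr=[1 8 14 _] head=2 tail=3 count=1
After op 6 (read()): arr=[1 8 14 _] head=3 tail=3 count=0
After op 7 (write(22)): arr=[1 8 14 22] head=3 tail=0 count=1
After op 8 (read()): arr=[1 8 14 22] head=0 tail=0 count=0
After op 9 (write(11)): arr=[11 8 14 22] head=0 tail=1 count=1
After op 10 (write(21)): arr=[11 21 14 22] head=0 tail=2 count=2
After op 11 (write(23)): arr=[11 21 23 22] head=0 tail=3 count=3
After op 12 (write(7)): arr=[11 21 23 7] head=0 tail=0 count=4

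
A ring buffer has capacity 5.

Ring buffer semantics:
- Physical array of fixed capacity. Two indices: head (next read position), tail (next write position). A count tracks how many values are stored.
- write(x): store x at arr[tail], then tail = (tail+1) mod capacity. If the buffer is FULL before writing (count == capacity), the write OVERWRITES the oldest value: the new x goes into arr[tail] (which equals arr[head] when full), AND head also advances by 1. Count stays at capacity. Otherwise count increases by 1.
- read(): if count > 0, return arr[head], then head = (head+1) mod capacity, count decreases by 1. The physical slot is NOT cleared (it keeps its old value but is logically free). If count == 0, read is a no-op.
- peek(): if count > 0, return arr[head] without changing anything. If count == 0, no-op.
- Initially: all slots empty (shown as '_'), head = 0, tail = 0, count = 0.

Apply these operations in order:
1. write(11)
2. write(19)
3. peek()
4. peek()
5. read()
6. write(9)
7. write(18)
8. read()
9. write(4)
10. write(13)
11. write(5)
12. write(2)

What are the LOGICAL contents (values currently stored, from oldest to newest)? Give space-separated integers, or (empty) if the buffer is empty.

After op 1 (write(11)): arr=[11 _ _ _ _] head=0 tail=1 count=1
After op 2 (write(19)): arr=[11 19 _ _ _] head=0 tail=2 count=2
After op 3 (peek()): arr=[11 19 _ _ _] head=0 tail=2 count=2
After op 4 (peek()): arr=[11 19 _ _ _] head=0 tail=2 count=2
After op 5 (read()): arr=[11 19 _ _ _] head=1 tail=2 count=1
After op 6 (write(9)): arr=[11 19 9 _ _] head=1 tail=3 count=2
After op 7 (write(18)): arr=[11 19 9 18 _] head=1 tail=4 count=3
After op 8 (read()): arr=[11 19 9 18 _] head=2 tail=4 count=2
After op 9 (write(4)): arr=[11 19 9 18 4] head=2 tail=0 count=3
After op 10 (write(13)): arr=[13 19 9 18 4] head=2 tail=1 count=4
After op 11 (write(5)): arr=[13 5 9 18 4] head=2 tail=2 count=5
After op 12 (write(2)): arr=[13 5 2 18 4] head=3 tail=3 count=5

Answer: 18 4 13 5 2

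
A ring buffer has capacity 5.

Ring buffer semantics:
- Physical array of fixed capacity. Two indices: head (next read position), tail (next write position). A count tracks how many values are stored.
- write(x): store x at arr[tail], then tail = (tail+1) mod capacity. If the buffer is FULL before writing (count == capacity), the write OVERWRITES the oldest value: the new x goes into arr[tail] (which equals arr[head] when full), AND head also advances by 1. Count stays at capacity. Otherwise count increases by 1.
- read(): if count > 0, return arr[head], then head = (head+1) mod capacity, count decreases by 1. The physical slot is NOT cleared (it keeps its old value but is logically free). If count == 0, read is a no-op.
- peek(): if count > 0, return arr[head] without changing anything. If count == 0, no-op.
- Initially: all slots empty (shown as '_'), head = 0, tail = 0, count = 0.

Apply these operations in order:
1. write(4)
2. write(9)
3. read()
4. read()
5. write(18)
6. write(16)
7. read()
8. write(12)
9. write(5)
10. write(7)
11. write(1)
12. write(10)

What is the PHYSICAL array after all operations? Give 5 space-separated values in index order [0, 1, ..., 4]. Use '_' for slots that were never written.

After op 1 (write(4)): arr=[4 _ _ _ _] head=0 tail=1 count=1
After op 2 (write(9)): arr=[4 9 _ _ _] head=0 tail=2 count=2
After op 3 (read()): arr=[4 9 _ _ _] head=1 tail=2 count=1
After op 4 (read()): arr=[4 9 _ _ _] head=2 tail=2 count=0
After op 5 (write(18)): arr=[4 9 18 _ _] head=2 tail=3 count=1
After op 6 (write(16)): arr=[4 9 18 16 _] head=2 tail=4 count=2
After op 7 (read()): arr=[4 9 18 16 _] head=3 tail=4 count=1
After op 8 (write(12)): arr=[4 9 18 16 12] head=3 tail=0 count=2
After op 9 (write(5)): arr=[5 9 18 16 12] head=3 tail=1 count=3
After op 10 (write(7)): arr=[5 7 18 16 12] head=3 tail=2 count=4
After op 11 (write(1)): arr=[5 7 1 16 12] head=3 tail=3 count=5
After op 12 (write(10)): arr=[5 7 1 10 12] head=4 tail=4 count=5

Answer: 5 7 1 10 12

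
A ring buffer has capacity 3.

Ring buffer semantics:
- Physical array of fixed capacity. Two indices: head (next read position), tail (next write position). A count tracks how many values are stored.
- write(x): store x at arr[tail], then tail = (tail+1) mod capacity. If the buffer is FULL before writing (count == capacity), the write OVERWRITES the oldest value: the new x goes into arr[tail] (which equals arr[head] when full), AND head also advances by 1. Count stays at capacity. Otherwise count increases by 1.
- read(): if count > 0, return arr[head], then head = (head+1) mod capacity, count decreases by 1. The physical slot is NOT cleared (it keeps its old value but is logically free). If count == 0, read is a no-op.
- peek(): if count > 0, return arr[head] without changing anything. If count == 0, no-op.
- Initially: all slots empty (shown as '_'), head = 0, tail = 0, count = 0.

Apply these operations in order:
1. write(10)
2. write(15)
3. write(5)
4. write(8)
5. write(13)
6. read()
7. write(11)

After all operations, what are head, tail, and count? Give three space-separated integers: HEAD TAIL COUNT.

After op 1 (write(10)): arr=[10 _ _] head=0 tail=1 count=1
After op 2 (write(15)): arr=[10 15 _] head=0 tail=2 count=2
After op 3 (write(5)): arr=[10 15 5] head=0 tail=0 count=3
After op 4 (write(8)): arr=[8 15 5] head=1 tail=1 count=3
After op 5 (write(13)): arr=[8 13 5] head=2 tail=2 count=3
After op 6 (read()): arr=[8 13 5] head=0 tail=2 count=2
After op 7 (write(11)): arr=[8 13 11] head=0 tail=0 count=3

Answer: 0 0 3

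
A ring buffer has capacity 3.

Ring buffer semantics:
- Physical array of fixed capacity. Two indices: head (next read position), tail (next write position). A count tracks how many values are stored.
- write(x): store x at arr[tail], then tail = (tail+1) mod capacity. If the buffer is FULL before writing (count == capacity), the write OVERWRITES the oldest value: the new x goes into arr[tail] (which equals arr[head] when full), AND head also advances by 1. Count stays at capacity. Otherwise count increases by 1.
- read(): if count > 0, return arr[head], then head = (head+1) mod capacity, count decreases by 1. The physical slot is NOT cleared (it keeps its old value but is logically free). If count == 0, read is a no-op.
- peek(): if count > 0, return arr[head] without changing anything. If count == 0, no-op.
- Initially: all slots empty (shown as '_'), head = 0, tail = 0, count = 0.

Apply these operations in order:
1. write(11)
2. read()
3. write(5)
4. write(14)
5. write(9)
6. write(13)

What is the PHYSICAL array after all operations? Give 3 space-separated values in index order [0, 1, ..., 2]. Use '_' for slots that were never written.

After op 1 (write(11)): arr=[11 _ _] head=0 tail=1 count=1
After op 2 (read()): arr=[11 _ _] head=1 tail=1 count=0
After op 3 (write(5)): arr=[11 5 _] head=1 tail=2 count=1
After op 4 (write(14)): arr=[11 5 14] head=1 tail=0 count=2
After op 5 (write(9)): arr=[9 5 14] head=1 tail=1 count=3
After op 6 (write(13)): arr=[9 13 14] head=2 tail=2 count=3

Answer: 9 13 14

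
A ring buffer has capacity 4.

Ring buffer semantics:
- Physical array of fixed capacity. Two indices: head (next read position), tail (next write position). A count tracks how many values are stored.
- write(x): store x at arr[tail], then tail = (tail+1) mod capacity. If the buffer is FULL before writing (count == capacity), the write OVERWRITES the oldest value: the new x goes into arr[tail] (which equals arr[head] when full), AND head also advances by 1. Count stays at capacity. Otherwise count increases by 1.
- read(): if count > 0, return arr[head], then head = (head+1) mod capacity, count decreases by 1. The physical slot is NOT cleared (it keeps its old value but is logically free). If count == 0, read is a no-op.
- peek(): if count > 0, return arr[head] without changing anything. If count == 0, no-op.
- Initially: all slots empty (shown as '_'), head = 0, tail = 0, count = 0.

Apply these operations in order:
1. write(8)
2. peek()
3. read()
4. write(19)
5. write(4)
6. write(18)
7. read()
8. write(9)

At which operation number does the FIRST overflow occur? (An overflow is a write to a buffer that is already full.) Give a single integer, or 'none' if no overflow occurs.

Answer: none

Derivation:
After op 1 (write(8)): arr=[8 _ _ _] head=0 tail=1 count=1
After op 2 (peek()): arr=[8 _ _ _] head=0 tail=1 count=1
After op 3 (read()): arr=[8 _ _ _] head=1 tail=1 count=0
After op 4 (write(19)): arr=[8 19 _ _] head=1 tail=2 count=1
After op 5 (write(4)): arr=[8 19 4 _] head=1 tail=3 count=2
After op 6 (write(18)): arr=[8 19 4 18] head=1 tail=0 count=3
After op 7 (read()): arr=[8 19 4 18] head=2 tail=0 count=2
After op 8 (write(9)): arr=[9 19 4 18] head=2 tail=1 count=3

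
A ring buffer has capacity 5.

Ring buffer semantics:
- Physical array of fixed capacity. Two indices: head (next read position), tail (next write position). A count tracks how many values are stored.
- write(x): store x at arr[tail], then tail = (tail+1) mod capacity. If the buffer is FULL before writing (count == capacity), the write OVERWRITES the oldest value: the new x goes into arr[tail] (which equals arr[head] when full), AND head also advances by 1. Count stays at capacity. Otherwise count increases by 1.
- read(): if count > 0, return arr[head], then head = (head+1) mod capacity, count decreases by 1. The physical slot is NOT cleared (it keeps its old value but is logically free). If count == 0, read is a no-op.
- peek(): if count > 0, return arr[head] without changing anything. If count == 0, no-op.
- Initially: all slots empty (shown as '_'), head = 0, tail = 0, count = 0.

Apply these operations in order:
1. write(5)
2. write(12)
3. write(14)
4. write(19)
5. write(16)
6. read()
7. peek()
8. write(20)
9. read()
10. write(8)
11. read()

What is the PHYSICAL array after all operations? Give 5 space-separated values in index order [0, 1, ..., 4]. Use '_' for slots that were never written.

After op 1 (write(5)): arr=[5 _ _ _ _] head=0 tail=1 count=1
After op 2 (write(12)): arr=[5 12 _ _ _] head=0 tail=2 count=2
After op 3 (write(14)): arr=[5 12 14 _ _] head=0 tail=3 count=3
After op 4 (write(19)): arr=[5 12 14 19 _] head=0 tail=4 count=4
After op 5 (write(16)): arr=[5 12 14 19 16] head=0 tail=0 count=5
After op 6 (read()): arr=[5 12 14 19 16] head=1 tail=0 count=4
After op 7 (peek()): arr=[5 12 14 19 16] head=1 tail=0 count=4
After op 8 (write(20)): arr=[20 12 14 19 16] head=1 tail=1 count=5
After op 9 (read()): arr=[20 12 14 19 16] head=2 tail=1 count=4
After op 10 (write(8)): arr=[20 8 14 19 16] head=2 tail=2 count=5
After op 11 (read()): arr=[20 8 14 19 16] head=3 tail=2 count=4

Answer: 20 8 14 19 16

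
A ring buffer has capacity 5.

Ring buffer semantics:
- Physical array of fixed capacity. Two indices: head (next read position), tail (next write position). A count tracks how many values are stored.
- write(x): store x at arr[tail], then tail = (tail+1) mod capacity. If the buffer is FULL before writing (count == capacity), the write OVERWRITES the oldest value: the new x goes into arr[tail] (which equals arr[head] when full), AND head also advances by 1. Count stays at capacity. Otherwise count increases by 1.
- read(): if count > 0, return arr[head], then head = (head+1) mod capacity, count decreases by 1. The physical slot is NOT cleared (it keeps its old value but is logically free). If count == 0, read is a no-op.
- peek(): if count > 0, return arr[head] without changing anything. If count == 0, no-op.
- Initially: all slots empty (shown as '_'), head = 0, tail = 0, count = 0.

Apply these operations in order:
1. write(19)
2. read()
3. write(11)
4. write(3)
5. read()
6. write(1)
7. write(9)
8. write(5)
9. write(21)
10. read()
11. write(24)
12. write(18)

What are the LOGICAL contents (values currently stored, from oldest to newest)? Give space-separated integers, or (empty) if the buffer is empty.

After op 1 (write(19)): arr=[19 _ _ _ _] head=0 tail=1 count=1
After op 2 (read()): arr=[19 _ _ _ _] head=1 tail=1 count=0
After op 3 (write(11)): arr=[19 11 _ _ _] head=1 tail=2 count=1
After op 4 (write(3)): arr=[19 11 3 _ _] head=1 tail=3 count=2
After op 5 (read()): arr=[19 11 3 _ _] head=2 tail=3 count=1
After op 6 (write(1)): arr=[19 11 3 1 _] head=2 tail=4 count=2
After op 7 (write(9)): arr=[19 11 3 1 9] head=2 tail=0 count=3
After op 8 (write(5)): arr=[5 11 3 1 9] head=2 tail=1 count=4
After op 9 (write(21)): arr=[5 21 3 1 9] head=2 tail=2 count=5
After op 10 (read()): arr=[5 21 3 1 9] head=3 tail=2 count=4
After op 11 (write(24)): arr=[5 21 24 1 9] head=3 tail=3 count=5
After op 12 (write(18)): arr=[5 21 24 18 9] head=4 tail=4 count=5

Answer: 9 5 21 24 18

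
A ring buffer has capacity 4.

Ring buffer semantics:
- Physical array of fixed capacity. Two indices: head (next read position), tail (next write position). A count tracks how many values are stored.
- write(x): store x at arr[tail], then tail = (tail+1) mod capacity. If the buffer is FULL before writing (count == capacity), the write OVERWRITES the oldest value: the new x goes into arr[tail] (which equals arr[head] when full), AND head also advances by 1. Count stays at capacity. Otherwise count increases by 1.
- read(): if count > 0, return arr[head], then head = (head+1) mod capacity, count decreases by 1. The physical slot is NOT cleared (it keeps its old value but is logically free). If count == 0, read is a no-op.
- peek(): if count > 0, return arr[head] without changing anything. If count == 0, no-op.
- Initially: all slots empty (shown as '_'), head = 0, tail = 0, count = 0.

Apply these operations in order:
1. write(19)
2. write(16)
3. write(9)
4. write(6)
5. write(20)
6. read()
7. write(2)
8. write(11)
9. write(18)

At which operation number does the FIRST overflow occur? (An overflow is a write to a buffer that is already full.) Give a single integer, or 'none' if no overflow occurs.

Answer: 5

Derivation:
After op 1 (write(19)): arr=[19 _ _ _] head=0 tail=1 count=1
After op 2 (write(16)): arr=[19 16 _ _] head=0 tail=2 count=2
After op 3 (write(9)): arr=[19 16 9 _] head=0 tail=3 count=3
After op 4 (write(6)): arr=[19 16 9 6] head=0 tail=0 count=4
After op 5 (write(20)): arr=[20 16 9 6] head=1 tail=1 count=4
After op 6 (read()): arr=[20 16 9 6] head=2 tail=1 count=3
After op 7 (write(2)): arr=[20 2 9 6] head=2 tail=2 count=4
After op 8 (write(11)): arr=[20 2 11 6] head=3 tail=3 count=4
After op 9 (write(18)): arr=[20 2 11 18] head=0 tail=0 count=4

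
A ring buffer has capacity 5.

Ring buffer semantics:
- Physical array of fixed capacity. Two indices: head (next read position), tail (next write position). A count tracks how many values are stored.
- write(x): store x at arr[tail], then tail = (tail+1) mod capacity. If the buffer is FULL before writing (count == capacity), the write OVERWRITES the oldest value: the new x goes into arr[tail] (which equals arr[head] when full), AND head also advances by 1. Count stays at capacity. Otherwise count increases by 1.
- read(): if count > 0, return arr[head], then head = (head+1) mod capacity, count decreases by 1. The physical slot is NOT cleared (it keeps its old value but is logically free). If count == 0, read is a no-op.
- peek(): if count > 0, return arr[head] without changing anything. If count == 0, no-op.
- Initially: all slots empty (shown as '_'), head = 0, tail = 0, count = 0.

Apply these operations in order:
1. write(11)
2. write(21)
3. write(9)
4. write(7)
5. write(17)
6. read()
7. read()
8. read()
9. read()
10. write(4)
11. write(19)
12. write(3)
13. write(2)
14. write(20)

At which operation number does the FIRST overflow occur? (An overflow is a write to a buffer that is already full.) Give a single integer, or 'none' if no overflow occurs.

Answer: 14

Derivation:
After op 1 (write(11)): arr=[11 _ _ _ _] head=0 tail=1 count=1
After op 2 (write(21)): arr=[11 21 _ _ _] head=0 tail=2 count=2
After op 3 (write(9)): arr=[11 21 9 _ _] head=0 tail=3 count=3
After op 4 (write(7)): arr=[11 21 9 7 _] head=0 tail=4 count=4
After op 5 (write(17)): arr=[11 21 9 7 17] head=0 tail=0 count=5
After op 6 (read()): arr=[11 21 9 7 17] head=1 tail=0 count=4
After op 7 (read()): arr=[11 21 9 7 17] head=2 tail=0 count=3
After op 8 (read()): arr=[11 21 9 7 17] head=3 tail=0 count=2
After op 9 (read()): arr=[11 21 9 7 17] head=4 tail=0 count=1
After op 10 (write(4)): arr=[4 21 9 7 17] head=4 tail=1 count=2
After op 11 (write(19)): arr=[4 19 9 7 17] head=4 tail=2 count=3
After op 12 (write(3)): arr=[4 19 3 7 17] head=4 tail=3 count=4
After op 13 (write(2)): arr=[4 19 3 2 17] head=4 tail=4 count=5
After op 14 (write(20)): arr=[4 19 3 2 20] head=0 tail=0 count=5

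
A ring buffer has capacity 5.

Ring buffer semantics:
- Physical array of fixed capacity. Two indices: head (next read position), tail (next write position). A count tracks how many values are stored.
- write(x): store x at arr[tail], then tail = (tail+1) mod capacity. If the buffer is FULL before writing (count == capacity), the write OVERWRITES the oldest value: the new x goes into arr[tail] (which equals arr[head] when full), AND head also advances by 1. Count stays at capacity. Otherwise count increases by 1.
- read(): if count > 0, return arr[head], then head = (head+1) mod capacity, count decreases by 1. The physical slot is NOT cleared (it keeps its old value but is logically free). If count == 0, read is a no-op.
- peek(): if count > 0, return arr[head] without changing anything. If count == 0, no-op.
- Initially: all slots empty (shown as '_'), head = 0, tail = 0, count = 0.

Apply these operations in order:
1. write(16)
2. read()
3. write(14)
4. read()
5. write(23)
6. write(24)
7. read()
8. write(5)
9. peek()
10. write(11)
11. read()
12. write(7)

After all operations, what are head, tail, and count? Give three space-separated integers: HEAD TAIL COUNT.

Answer: 4 2 3

Derivation:
After op 1 (write(16)): arr=[16 _ _ _ _] head=0 tail=1 count=1
After op 2 (read()): arr=[16 _ _ _ _] head=1 tail=1 count=0
After op 3 (write(14)): arr=[16 14 _ _ _] head=1 tail=2 count=1
After op 4 (read()): arr=[16 14 _ _ _] head=2 tail=2 count=0
After op 5 (write(23)): arr=[16 14 23 _ _] head=2 tail=3 count=1
After op 6 (write(24)): arr=[16 14 23 24 _] head=2 tail=4 count=2
After op 7 (read()): arr=[16 14 23 24 _] head=3 tail=4 count=1
After op 8 (write(5)): arr=[16 14 23 24 5] head=3 tail=0 count=2
After op 9 (peek()): arr=[16 14 23 24 5] head=3 tail=0 count=2
After op 10 (write(11)): arr=[11 14 23 24 5] head=3 tail=1 count=3
After op 11 (read()): arr=[11 14 23 24 5] head=4 tail=1 count=2
After op 12 (write(7)): arr=[11 7 23 24 5] head=4 tail=2 count=3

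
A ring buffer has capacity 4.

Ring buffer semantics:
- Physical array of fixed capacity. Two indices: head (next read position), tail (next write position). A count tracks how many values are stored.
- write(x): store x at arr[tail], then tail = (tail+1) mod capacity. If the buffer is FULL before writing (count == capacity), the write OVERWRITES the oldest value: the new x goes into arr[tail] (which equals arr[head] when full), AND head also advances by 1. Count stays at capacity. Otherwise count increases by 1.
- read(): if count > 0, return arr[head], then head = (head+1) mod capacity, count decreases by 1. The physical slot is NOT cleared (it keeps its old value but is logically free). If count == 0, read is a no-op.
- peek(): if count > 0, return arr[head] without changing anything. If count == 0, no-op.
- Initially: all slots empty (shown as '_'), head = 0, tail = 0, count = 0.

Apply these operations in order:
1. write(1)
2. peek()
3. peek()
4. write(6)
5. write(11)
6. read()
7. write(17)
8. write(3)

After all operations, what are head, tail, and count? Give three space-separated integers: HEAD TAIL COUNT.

Answer: 1 1 4

Derivation:
After op 1 (write(1)): arr=[1 _ _ _] head=0 tail=1 count=1
After op 2 (peek()): arr=[1 _ _ _] head=0 tail=1 count=1
After op 3 (peek()): arr=[1 _ _ _] head=0 tail=1 count=1
After op 4 (write(6)): arr=[1 6 _ _] head=0 tail=2 count=2
After op 5 (write(11)): arr=[1 6 11 _] head=0 tail=3 count=3
After op 6 (read()): arr=[1 6 11 _] head=1 tail=3 count=2
After op 7 (write(17)): arr=[1 6 11 17] head=1 tail=0 count=3
After op 8 (write(3)): arr=[3 6 11 17] head=1 tail=1 count=4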